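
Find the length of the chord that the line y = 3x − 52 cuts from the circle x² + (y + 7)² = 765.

15√10

Express y = 3x − 52 and substitute into the circle:
10x² − 270x + 1260 = 0  ⟹  x² − 27x + 126 = 0
x = 21 or x = 6, giving (21, 11) and (6, −34).
Chord length = distance between (21, 11) and (6, −34) = √2250 = 15√10.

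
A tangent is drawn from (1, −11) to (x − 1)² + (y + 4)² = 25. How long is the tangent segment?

Centre (1, −4), r² = 25. |PO|² = (0)² + (−7)² = 49.
By the tangent–radius right angle, tangent length = √(|PO|² − r²) = √24 = 2√6.

2√6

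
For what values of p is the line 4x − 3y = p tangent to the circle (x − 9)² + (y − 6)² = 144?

Tangency holds when the distance from the centre (9, 6) to the line equals the radius 12:
|4·9 − 3·6 − p| / √25 = 12
|p − (18)| = 12·5, so p = 78 or p = −42.

p = −42 or p = 78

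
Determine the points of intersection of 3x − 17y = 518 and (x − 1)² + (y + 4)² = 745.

From the line, y = (−518 + 3x)/17. Substituting:
298x² − 3278x − 12516 = 0  ⟹  x² − 11x − 42 = 0
x = 14 or x = −3, giving (14, −28) and (−3, −31).

(−3, −31) and (14, −28)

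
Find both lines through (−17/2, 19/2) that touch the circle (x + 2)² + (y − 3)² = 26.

Write the tangent as mx − y + (19/2 − m·(−17/2)) = 0 and set its distance from the centre to √26:
[m·(13/2) − (−13/2)]² = 26(m² + 1)
5m² + 26m + 5 = 0, so m = −5 or m = −1/5.
Through (−17/2, 19/2) these give 5x + y = −33 and x + 5y = 39.

5x + y = −33 and x + 5y = 39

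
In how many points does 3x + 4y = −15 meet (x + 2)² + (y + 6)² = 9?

1

Substituting the line into the circle gives 25x² + 10x + 1 = 0.
Discriminant = (10)² − 4·25·(1) = 0.
A repeated root: the line is tangent.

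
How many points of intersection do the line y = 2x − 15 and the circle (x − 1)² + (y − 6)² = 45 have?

0

Centre (1, 6), r² = 45. Distance² from centre to line = (−19)²/5 = 361/5.
Since d² > r², the line lies outside the circle.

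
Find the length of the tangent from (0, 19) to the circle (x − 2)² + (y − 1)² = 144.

Centre (2, 1), r² = 144. |PO|² = (−2)² + (18)² = 328.
Power of the point: PT² = |PO|² − r² = 184, so PT = 2√46.

2√46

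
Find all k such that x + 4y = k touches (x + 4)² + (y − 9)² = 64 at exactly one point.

k = 32 ± 8√17

For a tangent, require d(centre, line) = r = 8.
|1·(−4) + 4·9 − k| / √17 = 8
|k − (32)| = 8√17.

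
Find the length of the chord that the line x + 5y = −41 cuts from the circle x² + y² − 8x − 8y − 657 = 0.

9√26

Centre (4, 4), r² = 689. Perpendicular distance d from centre to line = |65| / √26 = 65/√26.
Half the chord is √(r² − d²) = √(1053/2), so the full chord is 9√26.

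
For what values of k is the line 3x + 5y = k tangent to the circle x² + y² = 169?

k = ±13√34

Tangency holds when the distance from the centre (0, 0) to the line equals the radius 13:
|3·0 + 5·0 − k| / √34 = 13
|k| = 13√34.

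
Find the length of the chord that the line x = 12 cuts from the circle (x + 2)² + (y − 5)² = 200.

The line gives x = 12. Substituting into the circle:
y² − 10y + 21 = 0
y = 7 or y = 3, giving (12, 7) and (12, 3).
Chord length = distance between (12, 7) and (12, 3) = √16 = 4.

4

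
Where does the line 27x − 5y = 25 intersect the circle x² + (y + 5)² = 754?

(−5, −32) and (5, 22)

Substitute y = (−25 + 27x)/5:
754x² − 18850 = 0  ⟹  x² − 25 = 0
x = 5 or x = −5, giving (5, 22) and (−5, −32).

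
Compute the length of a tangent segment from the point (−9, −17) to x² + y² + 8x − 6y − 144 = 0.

16

The centre is (−4, 3) and r = 13. The square of the distance from P to the centre is 25 + 400 = 425.
The tangent meets the radius at right angles, so tangent² = |PO|² − r² = 425 − 169 = 256.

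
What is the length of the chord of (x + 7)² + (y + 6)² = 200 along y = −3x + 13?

From the line, y = −3x + 13. Substituting:
10x² − 100x + 210 = 0  ⟹  x² − 10x + 21 = 0
x = 7 or x = 3, giving (7, −8) and (3, 4).
|(7, −8) − (3, 4)| = √((4)² + (−12)²) = 4√10.

4√10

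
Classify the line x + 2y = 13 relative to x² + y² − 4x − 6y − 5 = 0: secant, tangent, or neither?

secant

Substituting the line into the circle gives 5x² − 30x − 7 = 0.
Δ = 900 − (−140) = 1040.
Two real roots: the line is a secant.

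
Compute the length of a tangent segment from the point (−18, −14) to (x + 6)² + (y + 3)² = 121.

With centre O = (−6, −3), |OP|² = 265 and r² = 121.
The tangent meets the radius at right angles, so tangent² = |PO|² − r² = 265 − 121 = 144.

12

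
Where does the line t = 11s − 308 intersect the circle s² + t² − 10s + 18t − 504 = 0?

From the line, t = 11s − 308. Substituting:
122s² − 6588s + 88816 = 0  ⟹  s² − 54s + 728 = 0
s = 28 or s = 26, giving (28, 0) and (26, −22).

(26, −22) and (28, 0)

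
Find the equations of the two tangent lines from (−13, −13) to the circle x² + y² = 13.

2x − 3y = 13 and 3x − 2y = −13

Let a tangent through (−13, −13) have slope m. Its distance from (0, 0) must equal √13:
(13m − (13))² = 13(m² + 1)
6m² − 13m + 6 = 0, so m = 2/3 or m = 3/2.
Through (−13, −13) these give 2x − 3y = 13 and 3x − 2y = −13.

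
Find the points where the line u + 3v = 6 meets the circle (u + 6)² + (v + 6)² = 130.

From the line, v = (6 − u)/3. Substituting:
10u² + 60u − 270 = 0  ⟹  u² + 6u − 27 = 0
u = 3 or u = −9, giving (3, 1) and (−9, 5).

(−9, 5) and (3, 1)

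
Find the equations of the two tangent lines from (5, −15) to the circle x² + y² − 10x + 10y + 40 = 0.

Let a tangent through (5, −15) have slope m. Its distance from (5, −5) must equal √10:
[m·(0) − (10)]² = 10(m² + 1)
m² − 9 = 0, so m = 3 or m = −3.
With m = 3: 3x − y = 30. With m = −3: 3x + y = 0.

3x − y = 30 and 3x + y = 0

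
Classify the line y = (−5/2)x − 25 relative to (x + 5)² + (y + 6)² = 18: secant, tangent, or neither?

secant

Centre (−5, −6), r² = 18. Distance² from centre to line = (13)²/29 = 169/29.
Since d² < r², the line cuts the circle twice.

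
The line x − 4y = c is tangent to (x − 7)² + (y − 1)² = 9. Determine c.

c = 3 ± 3√17

The line touches the circle iff its distance from (7, 1) is 3:
|1·7 − 4·1 − c| / √17 = 3
|c − (3)| = 3√17.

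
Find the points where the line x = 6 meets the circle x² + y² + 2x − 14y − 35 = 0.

The line gives x = 6. Substituting into the circle:
y² − 14y + 13 = 0
y = 13 or y = 1, giving (6, 13) and (6, 1).

(6, 1) and (6, 13)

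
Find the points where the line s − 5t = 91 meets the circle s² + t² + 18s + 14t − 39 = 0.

(−9, −20) and (−4, −19)

Express t = (−91 + s)/5 and substitute into the circle:
26s² + 338s + 936 = 0  ⟹  s² + 13s + 36 = 0
s = −4 or s = −9, giving (−4, −19) and (−9, −20).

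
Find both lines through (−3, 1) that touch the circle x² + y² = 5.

2x + y = −5 and x − 2y = −5

Write the tangent as mx − y + (1 − m·(−3)) = 0 and set its distance from the centre to √5:
[m·(3) − (−1)]² = 5(m² + 1)
2m² + 3m − 2 = 0, so m = −2 or m = 1/2.
Through (−3, 1) these give 2x + y = −5 and x − 2y = −5.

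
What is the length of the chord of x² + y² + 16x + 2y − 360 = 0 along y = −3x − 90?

√10

Express y = −3x − 90 and substitute into the circle:
10x² + 550x + 7560 = 0  ⟹  x² + 55x + 756 = 0
x = −27 or x = −28, giving (−27, −9) and (−28, −6).
|(−27, −9) − (−28, −6)| = √((1)² + (−3)²) = √10.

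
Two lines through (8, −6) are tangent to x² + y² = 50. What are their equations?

Let a tangent through (8, −6) have slope m. Its distance from (0, 0) must equal 5√2:
(−8m − (6))² = 50(m² + 1)
7m² + 48m − 7 = 0, so m = 1/7 or m = −7.
With m = 1/7: x − 7y = 50. With m = −7: 7x + y = 50.

x − 7y = 50 and 7x + y = 50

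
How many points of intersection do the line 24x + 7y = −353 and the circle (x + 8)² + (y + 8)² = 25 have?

2

Substituting the line into the circle gives 625x² + 15040x + 90120 = 0.
Δ = 226201600 − 225300000 = 901600.
Two real roots: the line is a secant.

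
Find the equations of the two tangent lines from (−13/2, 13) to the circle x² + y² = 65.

Write the tangent as mx − y + (13 − m·(−13/2)) = 0 and set its distance from the centre to √65:
(13/2m − (−13))² = 65(m² + 1)
7m² − 52m − 32 = 0, so m = −4/7 or m = 8.
With m = −4/7: 4x + 7y = 65. With m = 8: 8x − y = −65.

4x + 7y = 65 and 8x − y = −65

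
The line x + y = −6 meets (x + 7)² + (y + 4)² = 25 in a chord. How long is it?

5√2

Express y = −x − 6 and substitute into the circle:
2x² + 18x + 28 = 0  ⟹  x² + 9x + 14 = 0
x = −2 or x = −7, giving (−2, −4) and (−7, 1).
Chord length = distance between (−2, −4) and (−7, 1) = √50 = 5√2.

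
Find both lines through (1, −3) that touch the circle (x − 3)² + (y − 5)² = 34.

A line y − (−3) = m(x − (1)) is tangent when its distance from (3, 5) is √34:
(2m − (8))² = 34(m² + 1)
15m² + 16m − 15 = 0, so m = −5/3 or m = 3/5.
With m = −5/3: 5x + 3y = −4. With m = 3/5: 3x − 5y = 18.

5x + 3y = −4 and 3x − 5y = 18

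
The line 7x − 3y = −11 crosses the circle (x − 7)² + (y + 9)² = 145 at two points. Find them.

From the line, y = (11 + 7x)/3. Substituting:
58x² + 406x + 580 = 0  ⟹  x² + 7x + 10 = 0
x = −2 or x = −5, giving (−2, −1) and (−5, −8).

(−5, −8) and (−2, −1)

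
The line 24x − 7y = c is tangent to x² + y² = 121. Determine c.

c = −275 or c = 275

The line touches the circle iff its distance from (0, 0) is 11:
|24·0 − 7·0 − c| / √625 = 11
|c| = 11·25, so c = 275 or c = −275.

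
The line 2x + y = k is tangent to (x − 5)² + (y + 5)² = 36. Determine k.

The line touches the circle iff its distance from (5, −5) is 6:
|2·5 + 1·(−5) − k| / √5 = 6
|k − (5)| = 6√5.

k = 5 ± 6√5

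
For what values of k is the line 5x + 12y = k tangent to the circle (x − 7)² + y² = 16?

Tangency holds when the distance from the centre (7, 0) to the line equals the radius 4:
|5·7 + 12·0 − k| / √169 = 4
|k − (35)| = 4·13, so k = 87 or k = −17.

k = −17 or k = 87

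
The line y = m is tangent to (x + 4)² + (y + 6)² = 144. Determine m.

m = −18 or m = 6

For a tangent, require d(centre, line) = r = 12.
|0·(−4) + 1·(−6) − m| / √1 = 12
|m − (−6)| = 12, so m = 6 or m = −18.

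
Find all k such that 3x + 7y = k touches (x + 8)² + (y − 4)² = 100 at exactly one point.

k = 4 ± 10√58

The line touches the circle iff its distance from (−8, 4) is 10:
|3·(−8) + 7·4 − k| / √58 = 10
|k − (4)| = 10√58.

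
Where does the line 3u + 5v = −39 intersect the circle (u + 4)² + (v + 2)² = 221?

(−18, 3) and (7, −12)

Substitute v = (−39 − 3u)/5:
34u² + 374u − 4284 = 0  ⟹  u² + 11u − 126 = 0
u = 7 or u = −18, giving (7, −12) and (−18, 3).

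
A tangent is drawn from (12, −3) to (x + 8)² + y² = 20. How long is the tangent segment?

√389

Centre (−8, 0), r² = 20. |PO|² = (20)² + (−3)² = 409.
By the tangent–radius right angle, tangent length = √(|PO|² − r²) = √389.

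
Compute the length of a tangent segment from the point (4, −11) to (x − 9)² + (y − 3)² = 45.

With centre O = (9, 3), |OP|² = 221 and r² = 45.
Power of the point: PT² = |PO|² − r² = 176, so PT = 4√11.

4√11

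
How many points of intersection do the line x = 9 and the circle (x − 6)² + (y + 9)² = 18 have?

2

Centre (6, −9), r² = 18. Distance² from centre to line = (−3)² = 9.
Since d² < r², the line cuts the circle twice.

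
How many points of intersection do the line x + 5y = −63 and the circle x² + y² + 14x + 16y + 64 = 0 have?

2

d² = (1·(−7) + 5·(−8) − (−63))²/26 = 128/13; r² = 49.
Since d² < r², the line cuts the circle twice.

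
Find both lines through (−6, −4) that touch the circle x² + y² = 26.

Let a tangent through (−6, −4) have slope m. Its distance from (0, 0) must equal √26:
[m·(6) − (4)]² = 26(m² + 1)
5m² − 24m − 5 = 0, so m = −1/5 or m = 5.
Through (−6, −4) these give x + 5y = −26 and 5x − y = −26.

x + 5y = −26 and 5x − y = −26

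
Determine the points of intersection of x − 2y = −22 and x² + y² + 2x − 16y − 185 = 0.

From the line, y = (22 + x)/2. Substituting:
5x² + 20x − 960 = 0  ⟹  x² + 4x − 192 = 0
x = 12 or x = −16, giving (12, 17) and (−16, 3).

(−16, 3) and (12, 17)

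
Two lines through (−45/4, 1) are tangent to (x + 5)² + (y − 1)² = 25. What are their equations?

Write the tangent as mx − y + (1 − m·(−45/4)) = 0 and set its distance from the centre to 5:
(25/4m − (0))² = 25(m² + 1)
9m² − 16 = 0, so m = 4/3 or m = −4/3.
Through (−45/4, 1) these give 4x − 3y = −48 and 4x + 3y = −42.

4x − 3y = −48 and 4x + 3y = −42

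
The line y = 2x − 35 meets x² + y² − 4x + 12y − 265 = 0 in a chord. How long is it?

12√5

From the line, y = 2x − 35. Substituting:
5x² − 120x + 540 = 0  ⟹  x² − 24x + 108 = 0
x = 18 or x = 6, giving (18, 1) and (6, −23).
Chord length = distance between (18, 1) and (6, −23) = √720 = 12√5.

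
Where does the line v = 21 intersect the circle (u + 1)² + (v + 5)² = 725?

(−8, 21) and (6, 21)

From the line, v = 21. Substituting:
u² + 2u − 48 = 0
u = 6 or u = −8, giving (6, 21) and (−8, 21).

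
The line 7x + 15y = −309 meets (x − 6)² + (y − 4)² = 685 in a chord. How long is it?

√274

Centre (6, 4), r² = 685. Perpendicular distance d from centre to line = |411| / √274 = 411/√274.
Half the chord is √(r² − d²) = √(137/2), so the full chord is √274.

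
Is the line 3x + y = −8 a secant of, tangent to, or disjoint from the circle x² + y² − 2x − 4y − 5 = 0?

disjoint

Substituting the line into the circle gives 10x² + 58x + 91 = 0.
Δ = 3364 − 3640 = −276.
No real roots: the line does not meet the circle.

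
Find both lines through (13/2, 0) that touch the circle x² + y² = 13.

A line y − (0) = m(x − (13/2)) is tangent when its distance from (0, 0) is √13:
(−13/2m − (0))² = 13(m² + 1)
9m² − 4 = 0, so m = 2/3 or m = −2/3.
Through (13/2, 0) these give 2x − 3y = 13 and 2x + 3y = 13.

2x − 3y = 13 and 2x + 3y = 13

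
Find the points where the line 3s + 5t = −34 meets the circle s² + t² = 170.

(−13, 1) and (7, −11)

From the line, t = (−34 − 3s)/5. Substituting:
34s² + 204s − 3094 = 0  ⟹  s² + 6s − 91 = 0
s = 7 or s = −13, giving (7, −11) and (−13, 1).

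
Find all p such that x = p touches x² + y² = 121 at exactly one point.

Tangency holds when the distance from the centre (0, 0) to the line equals the radius 11:
|1·0 + 0·0 − p| / √1 = 11
|p| = 11, so p = 11 or p = −11.

p = −11 or p = 11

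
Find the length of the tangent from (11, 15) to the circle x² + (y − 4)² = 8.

3√26

With centre O = (0, 4), |OP|² = 242 and r² = 8.
By the tangent–radius right angle, tangent length = √(|PO|² − r²) = √234 = 3√26.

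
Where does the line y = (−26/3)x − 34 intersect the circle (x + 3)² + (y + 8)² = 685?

(−6, 18) and (0, −34)

From the line, y = (−102 − 26x)/3. Substituting:
685x² + 4110x = 0  ⟹  x² + 6x = 0
x = 0 or x = −6, giving (0, −34) and (−6, 18).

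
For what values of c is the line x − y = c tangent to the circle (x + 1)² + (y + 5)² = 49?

The line touches the circle iff its distance from (−1, −5) is 7:
|1·(−1) − 1·(−5) − c| / √2 = 7
|c − (4)| = 7√2.

c = 4 ± 7√2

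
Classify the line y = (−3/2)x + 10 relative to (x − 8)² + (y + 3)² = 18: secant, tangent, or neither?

d² = (3·8 + 2·(−3) − (20))²/13 = 4/13; r² = 18.
Since d² < r², the line cuts the circle twice.

secant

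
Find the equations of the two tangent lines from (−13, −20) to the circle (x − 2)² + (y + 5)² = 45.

x − 2y = 27 and 2x − y = −6

Write the tangent as mx − y + (−20 − m·(−13)) = 0 and set its distance from the centre to 3√5:
[m·(15) − (15)]² = 45(m² + 1)
2m² − 5m + 2 = 0, so m = 1/2 or m = 2.
With m = 1/2: x − 2y = 27. With m = 2: 2x − y = −6.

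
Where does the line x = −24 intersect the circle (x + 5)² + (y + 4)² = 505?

The line gives x = −24. Substituting into the circle:
y² + 8y − 128 = 0
y = 8 or y = −16, giving (−24, 8) and (−24, −16).

(−24, −16) and (−24, 8)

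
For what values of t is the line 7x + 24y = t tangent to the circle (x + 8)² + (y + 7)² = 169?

The line touches the circle iff its distance from (−8, −7) is 13:
|7·(−8) + 24·(−7) − t| / √625 = 13
|t − (−224)| = 13·25, so t = 101 or t = −549.

t = −549 or t = 101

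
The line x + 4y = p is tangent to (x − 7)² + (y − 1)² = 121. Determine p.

Tangency holds when the distance from the centre (7, 1) to the line equals the radius 11:
|1·7 + 4·1 − p| / √17 = 11
|p − (11)| = 11√17.

p = 11 ± 11√17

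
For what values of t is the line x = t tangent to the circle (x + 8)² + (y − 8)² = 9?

Tangency holds when the distance from the centre (−8, 8) to the line equals the radius 3:
|1·(−8) + 0·8 − t| / √1 = 3
|t − (−8)| = 3, so t = −5 or t = −11.

t = −11 or t = −5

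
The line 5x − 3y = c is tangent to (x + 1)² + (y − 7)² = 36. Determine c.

c = −26 ± 6√34

For a tangent, require d(centre, line) = r = 6.
|5·(−1) − 3·7 − c| / √34 = 6
|c − (−26)| = 6√34.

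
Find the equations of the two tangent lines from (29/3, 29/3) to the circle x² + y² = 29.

5x − 2y = 29 and 2x − 5y = −29

Let a tangent through (29/3, 29/3) have slope m. Its distance from (0, 0) must equal √29:
[m·(−29/3) − (−29/3)]² = 29(m² + 1)
10m² − 29m + 10 = 0, so m = 5/2 or m = 2/5.
Through (29/3, 29/3) these give 5x − 2y = 29 and 2x − 5y = −29.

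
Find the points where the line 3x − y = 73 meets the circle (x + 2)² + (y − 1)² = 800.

(18, −19) and (26, 5)

Express y = 3x − 73 and substitute into the circle:
10x² − 440x + 4680 = 0  ⟹  x² − 44x + 468 = 0
x = 26 or x = 18, giving (26, 5) and (18, −19).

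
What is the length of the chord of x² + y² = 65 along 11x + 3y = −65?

√130

The distance from (0, 0) to the line is 65/√130, and r² = 65.
Chord = 2√(r² − d²) = 2·√(65/2) = √130.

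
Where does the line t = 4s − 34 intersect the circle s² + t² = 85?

(7, −6) and (9, 2)

From the line, t = 4s − 34. Substituting:
17s² − 272s + 1071 = 0  ⟹  s² − 16s + 63 = 0
s = 9 or s = 7, giving (9, 2) and (7, −6).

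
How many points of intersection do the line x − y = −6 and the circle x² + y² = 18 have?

Substituting the line into the circle gives 2x² + 12x + 18 = 0.
Δ = 144 − 144 = 0.
A repeated root: the line is tangent.

1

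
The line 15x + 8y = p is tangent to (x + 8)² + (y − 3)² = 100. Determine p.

Tangency holds when the distance from the centre (−8, 3) to the line equals the radius 10:
|15·(−8) + 8·3 − p| / √289 = 10
|p − (−96)| = 10·17, so p = 74 or p = −266.

p = −266 or p = 74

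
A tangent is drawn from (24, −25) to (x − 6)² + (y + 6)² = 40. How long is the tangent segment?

√645

Centre (6, −6), r² = 40. |PO|² = (18)² + (−19)² = 685.
By the tangent–radius right angle, tangent length = √(|PO|² − r²) = √645.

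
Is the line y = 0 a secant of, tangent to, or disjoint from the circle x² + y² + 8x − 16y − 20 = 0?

Centre (−4, 8), r² = 100. Distance² from centre to line = (8)² = 64.
Since d² < r², the line cuts the circle twice.

secant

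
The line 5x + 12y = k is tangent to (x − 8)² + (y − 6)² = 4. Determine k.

The line touches the circle iff its distance from (8, 6) is 2:
|5·8 + 12·6 − k| / √169 = 2
|k − (112)| = 2·13, so k = 138 or k = 86.

k = 86 or k = 138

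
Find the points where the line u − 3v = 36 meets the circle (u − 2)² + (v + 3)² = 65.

(3, −11) and (6, −10)

Express v = (−36 + u)/3 and substitute into the circle:
10u² − 90u + 180 = 0  ⟹  u² − 9u + 18 = 0
u = 6 or u = 3, giving (6, −10) and (3, −11).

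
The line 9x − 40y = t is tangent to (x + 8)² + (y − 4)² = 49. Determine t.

t = −519 or t = 55

Tangency holds when the distance from the centre (−8, 4) to the line equals the radius 7:
|9·(−8) − 40·4 − t| / √1681 = 7
|t − (−232)| = 7·41, so t = 55 or t = −519.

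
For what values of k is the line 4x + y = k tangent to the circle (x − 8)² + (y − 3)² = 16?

k = 35 ± 4√17

The line touches the circle iff its distance from (8, 3) is 4:
|4·8 + 1·3 − k| / √17 = 4
|k − (35)| = 4√17.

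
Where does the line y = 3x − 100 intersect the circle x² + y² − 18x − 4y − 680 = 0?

(27, −19) and (36, 8)

Express y = 3x − 100 and substitute into the circle:
10x² − 630x + 9720 = 0  ⟹  x² − 63x + 972 = 0
x = 36 or x = 27, giving (36, 8) and (27, −19).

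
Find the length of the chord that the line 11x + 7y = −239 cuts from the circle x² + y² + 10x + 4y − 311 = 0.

The distance from (−5, −2) to the line is 170/√170, and r² = 340.
Half the chord is √(r² − d²) = √(170), so the full chord is 2√170.

2√170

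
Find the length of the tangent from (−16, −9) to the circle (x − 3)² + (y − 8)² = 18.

With centre O = (3, 8), |OP|² = 650 and r² = 18.
By the tangent–radius right angle, tangent length = √(|PO|² − r²) = √632 = 2√158.

2√158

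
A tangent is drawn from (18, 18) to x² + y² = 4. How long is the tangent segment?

Centre (0, 0), r² = 4. |PO|² = (18)² + (18)² = 648.
By the tangent–radius right angle, tangent length = √(|PO|² − r²) = √644 = 2√161.

2√161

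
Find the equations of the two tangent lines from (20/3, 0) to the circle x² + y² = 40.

3x − y = 20 and 3x + y = 20

Let a tangent through (20/3, 0) have slope m. Its distance from (0, 0) must equal 2√10:
(−20/3m − (0))² = 40(m² + 1)
m² − 9 = 0, so m = 3 or m = −3.
With m = 3: 3x − y = 20. With m = −3: 3x + y = 20.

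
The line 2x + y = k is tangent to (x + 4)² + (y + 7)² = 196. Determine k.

For a tangent, require d(centre, line) = r = 14.
|2·(−4) + 1·(−7) − k| / √5 = 14
|k − (−15)| = 14√5.

k = −15 ± 14√5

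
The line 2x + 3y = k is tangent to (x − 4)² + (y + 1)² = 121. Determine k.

k = 5 ± 11√13

For a tangent, require d(centre, line) = r = 11.
|2·4 + 3·(−1) − k| / √13 = 11
|k − (5)| = 11√13.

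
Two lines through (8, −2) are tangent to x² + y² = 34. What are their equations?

5x + 3y = 34 and 3x − 5y = 34

Let a tangent through (8, −2) have slope m. Its distance from (0, 0) must equal √34:
(−8m − (2))² = 34(m² + 1)
15m² + 16m − 15 = 0, so m = −5/3 or m = 3/5.
With m = −5/3: 5x + 3y = 34. With m = 3/5: 3x − 5y = 34.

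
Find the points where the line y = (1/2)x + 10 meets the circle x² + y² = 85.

(−6, 7) and (−2, 9)

Express y = (20 + x)/2 and substitute into the circle:
5x² + 40x + 60 = 0  ⟹  x² + 8x + 12 = 0
x = −2 or x = −6, giving (−2, 9) and (−6, 7).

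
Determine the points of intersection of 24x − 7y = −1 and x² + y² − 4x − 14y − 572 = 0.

(−5, −17) and (9, 31)

From the line, y = (1 + 24x)/7. Substituting:
625x² − 2500x − 28125 = 0  ⟹  x² − 4x − 45 = 0
x = 9 or x = −5, giving (9, 31) and (−5, −17).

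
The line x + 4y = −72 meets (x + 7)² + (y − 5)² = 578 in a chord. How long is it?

6√17

Substitute y = (−72 − x)/4:
17x² + 408x = 0  ⟹  x² + 24x = 0
x = 0 or x = −24, giving (0, −18) and (−24, −12).
|(0, −18) − (−24, −12)| = √((24)² + (−6)²) = 6√17.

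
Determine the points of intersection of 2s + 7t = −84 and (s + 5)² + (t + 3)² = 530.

Substitute t = (−84 − 2s)/7:
53s² + 742s − 20776 = 0  ⟹  s² + 14s − 392 = 0
s = 14 or s = −28, giving (14, −16) and (−28, −4).

(−28, −4) and (14, −16)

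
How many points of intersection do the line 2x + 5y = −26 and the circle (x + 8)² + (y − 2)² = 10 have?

d² = (2·(−8) + 5·2 − (−26))²/29 = 400/29; r² = 10.
Since d² > r², the line lies outside the circle.

0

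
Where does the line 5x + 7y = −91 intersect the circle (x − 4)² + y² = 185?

Substitute y = (−91 − 5x)/7:
74x² + 518x = 0  ⟹  x² + 7x = 0
x = 0 or x = −7, giving (0, −13) and (−7, −8).

(−7, −8) and (0, −13)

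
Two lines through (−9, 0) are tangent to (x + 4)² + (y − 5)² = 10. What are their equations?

3x − y = −27 and x − 3y = −9

A line y − (0) = m(x − (−9)) is tangent when its distance from (−4, 5) is √10:
(5m − (5))² = 10(m² + 1)
3m² − 10m + 3 = 0, so m = 3 or m = 1/3.
With m = 3: 3x − y = −27. With m = 1/3: x − 3y = −9.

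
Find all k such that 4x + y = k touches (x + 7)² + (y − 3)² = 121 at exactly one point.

k = −25 ± 11√17

Tangency holds when the distance from the centre (−7, 3) to the line equals the radius 11:
|4·(−7) + 1·3 − k| / √17 = 11
|k − (−25)| = 11√17.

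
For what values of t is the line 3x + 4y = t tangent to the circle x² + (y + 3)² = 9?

The line touches the circle iff its distance from (0, −3) is 3:
|3·0 + 4·(−3) − t| / √25 = 3
|t − (−12)| = 3·5, so t = 3 or t = −27.

t = −27 or t = 3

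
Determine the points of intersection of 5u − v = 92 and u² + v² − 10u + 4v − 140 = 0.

(17, −7) and (18, −2)

Substitute v = 5u − 92:
26u² − 910u + 7956 = 0  ⟹  u² − 35u + 306 = 0
u = 18 or u = 17, giving (18, −2) and (17, −7).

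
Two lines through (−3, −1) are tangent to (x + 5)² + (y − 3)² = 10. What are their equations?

Let a tangent through (−3, −1) have slope m. Its distance from (−5, 3) must equal √10:
(−2m − (4))² = 10(m² + 1)
3m² − 8m − 3 = 0, so m = 3 or m = −1/3.
With m = 3: 3x − y = −8. With m = −1/3: x + 3y = −6.

3x − y = −8 and x + 3y = −6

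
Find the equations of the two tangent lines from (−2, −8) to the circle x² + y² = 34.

A line y − (−8) = m(x − (−2)) is tangent when its distance from (0, 0) is √34:
(2m − (8))² = 34(m² + 1)
15m² + 16m − 15 = 0, so m = −5/3 or m = 3/5.
Through (−2, −8) these give 5x + 3y = −34 and 3x − 5y = 34.

5x + 3y = −34 and 3x − 5y = 34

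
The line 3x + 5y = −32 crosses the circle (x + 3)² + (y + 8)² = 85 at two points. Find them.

Substitute y = (−32 − 3x)/5:
34x² + 102x − 1836 = 0  ⟹  x² + 3x − 54 = 0
x = 6 or x = −9, giving (6, −10) and (−9, −1).

(−9, −1) and (6, −10)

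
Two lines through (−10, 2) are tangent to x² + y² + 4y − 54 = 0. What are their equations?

7x + 3y = −64 and 3x − 7y = −44

A line y − (2) = m(x − (−10)) is tangent when its distance from (0, −2) is √58:
(10m − (−4))² = 58(m² + 1)
21m² + 40m − 21 = 0, so m = −7/3 or m = 3/7.
With m = −7/3: 7x + 3y = −64. With m = 3/7: 3x − 7y = −44.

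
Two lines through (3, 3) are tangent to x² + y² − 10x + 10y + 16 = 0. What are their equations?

A line y − (3) = m(x − (3)) is tangent when its distance from (5, −5) is √34:
(2m − (−8))² = 34(m² + 1)
15m² − 16m − 15 = 0, so m = −3/5 or m = 5/3.
With m = −3/5: 3x + 5y = 24. With m = 5/3: 5x − 3y = 6.

3x + 5y = 24 and 5x − 3y = 6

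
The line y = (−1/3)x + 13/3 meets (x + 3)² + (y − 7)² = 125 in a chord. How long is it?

Centre (−3, 7), r² = 125. Perpendicular distance d from centre to line = |5| / √10 = 5/√10.
Half the chord is √(r² − d²) = √(245/2), so the full chord is 7√10.

7√10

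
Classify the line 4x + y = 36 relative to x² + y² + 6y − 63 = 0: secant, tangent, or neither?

Substituting the line into the circle gives 17x² − 312x + 1449 = 0.
Discriminant = (−312)² − 4·17·(1449) = −1188 < 0.
No real roots: the line does not meet the circle.

neither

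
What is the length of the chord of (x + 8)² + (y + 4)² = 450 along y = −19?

30

The distance from (−8, −4) to the line is 15, and r² = 450.
Chord = 2√(r² − d²) = 2·√(225) = 30.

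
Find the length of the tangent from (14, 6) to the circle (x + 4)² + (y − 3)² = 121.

Centre (−4, 3), r² = 121. |PO|² = (18)² + (3)² = 333.
By the tangent–radius right angle, tangent length = √(|PO|² − r²) = √212 = 2√53.

2√53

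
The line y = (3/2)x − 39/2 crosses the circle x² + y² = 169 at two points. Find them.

Express y = (−39 + 3x)/2 and substitute into the circle:
13x² − 234x + 845 = 0  ⟹  x² − 18x + 65 = 0
x = 13 or x = 5, giving (13, 0) and (5, −12).

(5, −12) and (13, 0)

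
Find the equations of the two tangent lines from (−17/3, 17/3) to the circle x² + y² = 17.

Let a tangent through (−17/3, 17/3) have slope m. Its distance from (0, 0) must equal √17:
(17/3m − (−17/3))² = 17(m² + 1)
4m² + 17m + 4 = 0, so m = −4 or m = −1/4.
Through (−17/3, 17/3) these give 4x + y = −17 and x + 4y = 17.

4x + y = −17 and x + 4y = 17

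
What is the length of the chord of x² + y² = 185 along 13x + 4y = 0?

2√185

From the line, y = (−13x)/4. Substituting:
185x² − 2960 = 0  ⟹  x² − 16 = 0
x = 4 or x = −4, giving (4, −13) and (−4, 13).
Chord length = distance between (4, −13) and (−4, 13) = √740 = 2√185.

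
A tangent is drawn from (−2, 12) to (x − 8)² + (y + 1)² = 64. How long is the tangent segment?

√205

With centre O = (8, −1), |OP|² = 269 and r² = 64.
Power of the point: PT² = |PO|² − r² = 205, so PT = √205.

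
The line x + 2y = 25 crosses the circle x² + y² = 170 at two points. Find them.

(−1, 13) and (11, 7)

Substitute y = (25 − x)/2:
5x² − 50x − 55 = 0  ⟹  x² − 10x − 11 = 0
x = 11 or x = −1, giving (11, 7) and (−1, 13).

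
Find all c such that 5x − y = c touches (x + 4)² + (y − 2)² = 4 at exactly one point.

c = −22 ± 2√26

Tangency holds when the distance from the centre (−4, 2) to the line equals the radius 2:
|5·(−4) − 1·2 − c| / √26 = 2
|c − (−22)| = 2√26.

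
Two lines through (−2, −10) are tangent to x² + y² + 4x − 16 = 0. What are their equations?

Write the tangent as mx − y + (−10 − m·(−2)) = 0 and set its distance from the centre to 2√5:
(0m − (10))² = 20(m² + 1)
m² − 4 = 0, so m = −2 or m = 2.
With m = −2: 2x + y = −14. With m = 2: 2x − y = 6.

2x + y = −14 and 2x − y = 6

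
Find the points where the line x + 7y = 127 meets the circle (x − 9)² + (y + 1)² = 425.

(1, 18) and (22, 15)

Substitute y = (127 − x)/7:
50x² − 1150x + 1100 = 0  ⟹  x² − 23x + 22 = 0
x = 22 or x = 1, giving (22, 15) and (1, 18).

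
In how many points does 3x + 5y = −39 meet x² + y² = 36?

0

Centre (0, 0), r² = 36. Distance² from centre to line = (39)²/34 = 1521/34.
Since d² > r², the line lies outside the circle.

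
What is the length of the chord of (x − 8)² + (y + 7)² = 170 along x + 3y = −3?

The distance from (8, −7) to the line is 10/√10, and r² = 170.
Half the chord is √(r² − d²) = √(160), so the full chord is 8√10.

8√10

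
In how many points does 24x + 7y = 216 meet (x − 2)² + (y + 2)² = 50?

0

Substituting the line into the circle gives 625x² − 11236x + 50646 = 0.
Discriminant = (−11236)² − 4·625·(50646) = −367304 < 0.
No real roots: the line does not meet the circle.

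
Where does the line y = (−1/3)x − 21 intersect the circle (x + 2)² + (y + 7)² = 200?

(−12, −17) and (0, −21)

Substitute y = (−63 − x)/3:
10x² + 120x = 0  ⟹  x² + 12x = 0
x = 0 or x = −12, giving (0, −21) and (−12, −17).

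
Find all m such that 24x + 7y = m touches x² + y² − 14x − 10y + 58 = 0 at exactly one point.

m = 103 or m = 303

For a tangent, require d(centre, line) = r = 4.
|24·7 + 7·5 − m| / √625 = 4
|m − (203)| = 4·25, so m = 303 or m = 103.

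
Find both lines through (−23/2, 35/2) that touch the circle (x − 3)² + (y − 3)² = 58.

Write the tangent as mx − y + (35/2 − m·(−23/2)) = 0 and set its distance from the centre to √58:
(29/2m − (−29/2))² = 58(m² + 1)
21m² + 58m + 21 = 0, so m = −7/3 or m = −3/7.
With m = −7/3: 7x + 3y = −28. With m = −3/7: 3x + 7y = 88.

7x + 3y = −28 and 3x + 7y = 88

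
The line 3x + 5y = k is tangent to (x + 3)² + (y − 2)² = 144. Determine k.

For a tangent, require d(centre, line) = r = 12.
|3·(−3) + 5·2 − k| / √34 = 12
|k − (1)| = 12√34.

k = 1 ± 12√34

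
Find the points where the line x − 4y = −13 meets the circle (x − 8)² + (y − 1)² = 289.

From the line, y = (13 + x)/4. Substituting:
17x² − 238x − 3519 = 0  ⟹  x² − 14x − 207 = 0
x = 23 or x = −9, giving (23, 9) and (−9, 1).

(−9, 1) and (23, 9)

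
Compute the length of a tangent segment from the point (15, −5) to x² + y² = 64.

√186

With centre O = (0, 0), |OP|² = 250 and r² = 64.
By the tangent–radius right angle, tangent length = √(|PO|² − r²) = √186.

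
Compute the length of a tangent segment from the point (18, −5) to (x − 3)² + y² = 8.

Centre (3, 0), r² = 8. |PO|² = (15)² + (−5)² = 250.
By the tangent–radius right angle, tangent length = √(|PO|² − r²) = √242 = 11√2.

11√2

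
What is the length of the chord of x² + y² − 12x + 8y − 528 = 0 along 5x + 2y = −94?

Substitute y = (−94 − 5x)/2:
29x² + 812x + 5220 = 0  ⟹  x² + 28x + 180 = 0
x = −10 or x = −18, giving (−10, −22) and (−18, −2).
|(−10, −22) − (−18, −2)| = √((8)² + (−20)²) = 4√29.

4√29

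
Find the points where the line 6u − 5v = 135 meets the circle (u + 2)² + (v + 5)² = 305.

Express v = (−135 + 6u)/5 and substitute into the circle:
61u² − 1220u + 4575 = 0  ⟹  u² − 20u + 75 = 0
u = 15 or u = 5, giving (15, −9) and (5, −21).

(5, −21) and (15, −9)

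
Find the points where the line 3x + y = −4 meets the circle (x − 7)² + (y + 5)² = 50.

(0, −4) and (2, −10)

Express y = −3x − 4 and substitute into the circle:
10x² − 20x = 0  ⟹  x² − 2x = 0
x = 2 or x = 0, giving (2, −10) and (0, −4).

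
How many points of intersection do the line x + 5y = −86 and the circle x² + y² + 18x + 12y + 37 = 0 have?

Substituting the line into the circle gives 26x² + 562x + 3161 = 0.
Δ = 315844 − 328744 = −12900.
No real roots: the line does not meet the circle.

0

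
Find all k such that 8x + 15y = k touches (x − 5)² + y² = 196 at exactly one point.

k = −198 or k = 278

The line touches the circle iff its distance from (5, 0) is 14:
|8·5 + 15·0 − k| / √289 = 14
|k − (40)| = 14·17, so k = 278 or k = −198.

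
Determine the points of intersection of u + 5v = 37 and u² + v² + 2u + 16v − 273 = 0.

Express v = (37 − u)/5 and substitute into the circle:
26u² − 104u − 2496 = 0  ⟹  u² − 4u − 96 = 0
u = 12 or u = −8, giving (12, 5) and (−8, 9).

(−8, 9) and (12, 5)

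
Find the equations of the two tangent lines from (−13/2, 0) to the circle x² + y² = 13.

A line y − (0) = m(x − (−13/2)) is tangent when its distance from (0, 0) is √13:
[m·(13/2) − (0)]² = 13(m² + 1)
9m² − 4 = 0, so m = 2/3 or m = −2/3.
Through (−13/2, 0) these give 2x − 3y = −13 and 2x + 3y = −13.

2x − 3y = −13 and 2x + 3y = −13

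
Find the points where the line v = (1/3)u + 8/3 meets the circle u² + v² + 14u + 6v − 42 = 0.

Express v = (8 + u)/3 and substitute into the circle:
10u² + 160u − 170 = 0  ⟹  u² + 16u − 17 = 0
u = 1 or u = −17, giving (1, 3) and (−17, −3).

(−17, −3) and (1, 3)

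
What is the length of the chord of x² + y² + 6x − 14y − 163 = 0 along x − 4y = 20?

4√17

Centre (−3, 7), r² = 221. Perpendicular distance d from centre to line = |−51| / √17 = 51/√17.
Chord = 2√(r² − d²) = 2·√(68) = 4√17.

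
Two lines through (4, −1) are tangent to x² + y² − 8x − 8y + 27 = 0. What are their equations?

2x + y = 7 and 2x − y = 9

Write the tangent as mx − y + (−1 − m·(4)) = 0 and set its distance from the centre to √5:
[m·(0) − (5)]² = 5(m² + 1)
m² − 4 = 0, so m = −2 or m = 2.
With m = −2: 2x + y = 7. With m = 2: 2x − y = 9.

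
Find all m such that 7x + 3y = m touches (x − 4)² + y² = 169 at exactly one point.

For a tangent, require d(centre, line) = r = 13.
|7·4 + 3·0 − m| / √58 = 13
|m − (28)| = 13√58.

m = 28 ± 13√58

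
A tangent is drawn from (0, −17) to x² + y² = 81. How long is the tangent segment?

Centre (0, 0), r² = 81. |PO|² = (0)² + (−17)² = 289.
By the tangent–radius right angle, tangent length = √(|PO|² − r²) = √208 = 4√13.

4√13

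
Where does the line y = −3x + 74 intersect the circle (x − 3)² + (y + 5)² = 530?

Substitute y = −3x + 74:
10x² − 480x + 5720 = 0  ⟹  x² − 48x + 572 = 0
x = 26 or x = 22, giving (26, −4) and (22, 8).

(22, 8) and (26, −4)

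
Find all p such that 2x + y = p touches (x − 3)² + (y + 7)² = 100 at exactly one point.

The line touches the circle iff its distance from (3, −7) is 10:
|2·3 + 1·(−7) − p| / √5 = 10
|p − (−1)| = 10√5.

p = −1 ± 10√5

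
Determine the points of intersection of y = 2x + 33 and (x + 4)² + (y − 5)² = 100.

Express y = 2x + 33 and substitute into the circle:
5x² + 120x + 700 = 0  ⟹  x² + 24x + 140 = 0
x = −10 or x = −14, giving (−10, 13) and (−14, 5).

(−14, 5) and (−10, 13)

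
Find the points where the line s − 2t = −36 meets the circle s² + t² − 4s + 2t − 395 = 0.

(−14, 11) and (2, 19)

From the line, t = (36 + s)/2. Substituting:
5s² + 60s − 140 = 0  ⟹  s² + 12s − 28 = 0
s = 2 or s = −14, giving (2, 19) and (−14, 11).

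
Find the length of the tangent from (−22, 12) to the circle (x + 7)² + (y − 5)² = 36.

Centre (−7, 5), r² = 36. |PO|² = (−15)² + (7)² = 274.
Power of the point: PT² = |PO|² − r² = 238, so PT = √238.

√238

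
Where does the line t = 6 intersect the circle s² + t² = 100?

(−8, 6) and (8, 6)

From the line, t = 6. Substituting:
s² − 64 = 0
s = 8 or s = −8, giving (8, 6) and (−8, 6).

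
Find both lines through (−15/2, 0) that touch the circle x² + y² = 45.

2x + y = −15 and 2x − y = −15

Write the tangent as mx − y + (0 − m·(−15/2)) = 0 and set its distance from the centre to 3√5:
[m·(15/2) − (0)]² = 45(m² + 1)
m² − 4 = 0, so m = −2 or m = 2.
Through (−15/2, 0) these give 2x + y = −15 and 2x − y = −15.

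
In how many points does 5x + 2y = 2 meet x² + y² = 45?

Substituting the line into the circle gives 29x² − 20x − 176 = 0.
Discriminant = (−20)² − 4·29·(−176) = 20816 > 0.
Two real roots: the line is a secant.

2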